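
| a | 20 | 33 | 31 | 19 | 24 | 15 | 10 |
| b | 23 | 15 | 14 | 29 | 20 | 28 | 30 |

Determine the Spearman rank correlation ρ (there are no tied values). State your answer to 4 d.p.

-0.9286

Rank a: 4, 7, 6, 3, 5, 2, 1
Rank b: 4, 2, 1, 6, 3, 5, 7
d = rank(a) − rank(b): 0, 5, 5, -3, 2, -3, -6; Σd² = 108
ρ = 1 − 6Σd² / [n(n²−1)] = 1 − 6×108 / (7×48) = 1 − 648/336 ≈ -0.9286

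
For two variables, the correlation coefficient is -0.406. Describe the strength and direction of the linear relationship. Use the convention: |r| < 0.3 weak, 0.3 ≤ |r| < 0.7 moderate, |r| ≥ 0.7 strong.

moderate negative

r = -0.406 < 0 so the relationship is negative.
|r| = 0.406, which falls in the moderate range.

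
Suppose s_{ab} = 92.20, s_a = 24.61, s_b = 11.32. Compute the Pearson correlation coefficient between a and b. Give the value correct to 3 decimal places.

r = Cov(a,b) / (s_a · s_b) = 92.20 / (24.61 × 11.32)
  = 92.20 / 278.5852 ≈ 0.331

0.331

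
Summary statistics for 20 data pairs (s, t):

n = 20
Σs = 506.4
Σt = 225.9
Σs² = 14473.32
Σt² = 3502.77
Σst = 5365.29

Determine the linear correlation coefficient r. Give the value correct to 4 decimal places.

-0.2829

r = (nΣst − ΣsΣt) / √[(nΣs² − (Σs)²)(nΣt² − (Σt)²)]
Numerator: 20×5365.29 − 506.4×225.9 = -7089.96
Denominator: √[(289466.4 − 256440.96)(70055.4 − 51030.81)] = √[33025.44 × 19024.59] = 25065.8225
r = -7089.96 / 25065.8225 ≈ -0.2829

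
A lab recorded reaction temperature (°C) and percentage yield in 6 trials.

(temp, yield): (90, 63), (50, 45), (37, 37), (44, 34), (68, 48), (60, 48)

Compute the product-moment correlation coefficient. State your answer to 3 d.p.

n = 6, Σx = 349, Σy = 275, Σx² = 22129, Σy² = 13127, Σxy = 16929
nΣxy − ΣxΣy = 101574 − 95975 = 5599
nΣx² − (Σx)² = 132774 − 121801 = 10973; nΣy² − (Σy)² = 78762 − 75625 = 3137
r = 5599 / √(10973 × 3137) = 5599 / 5867.0522 ≈ 0.954

0.954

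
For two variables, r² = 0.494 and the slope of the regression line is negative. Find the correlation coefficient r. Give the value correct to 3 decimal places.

-0.703

|r| = √0.494 = 0.703
The association is negative, so r = −0.703.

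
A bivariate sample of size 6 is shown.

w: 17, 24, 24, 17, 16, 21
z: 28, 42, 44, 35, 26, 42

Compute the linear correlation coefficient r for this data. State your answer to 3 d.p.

n = 6, Σw = 119, Σz = 217, Σw² = 2427, Σz² = 8149, Σwz = 4433
nΣwz − ΣwΣz = 26598 − 25823 = 775
nΣw² − (Σw)² = 14562 − 14161 = 401; nΣz² − (Σz)² = 48894 − 47089 = 1805
r = 775 / √(401 × 1805) = 775 / 850.7673 ≈ 0.911

0.911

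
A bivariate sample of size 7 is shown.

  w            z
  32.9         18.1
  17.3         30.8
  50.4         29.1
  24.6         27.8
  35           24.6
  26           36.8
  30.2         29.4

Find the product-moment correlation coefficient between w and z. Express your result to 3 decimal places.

n = 7, Σw = 216.4, Σz = 196.6, Σw² = 7340.06, Σz² = 5719.66, Σwz = 5984.53
nΣwz − ΣwΣz = 41891.71 − 42544.24 = -652.53
nΣw² − (Σw)² = 51380.42 − 46828.96 = 4551.46; nΣz² − (Σz)² = 40037.62 − 38651.56 = 1386.06
r = -652.53 / √(4551.46 × 1386.06) = -652.53 / 2511.6920 ≈ -0.260

-0.260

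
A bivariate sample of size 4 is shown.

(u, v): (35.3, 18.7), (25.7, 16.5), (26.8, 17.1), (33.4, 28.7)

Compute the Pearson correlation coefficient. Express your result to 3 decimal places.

0.573

n = 4, Σu = 121.2, Σv = 81, Σu² = 3740.38, Σv² = 1738.04, Σuv = 2501.02
nΣuv − ΣuΣv = 10004.08 − 9817.2 = 186.88
nΣu² − (Σu)² = 14961.52 − 14689.44 = 272.08; nΣv² − (Σv)² = 6952.16 − 6561 = 391.16
r = 186.88 / √(272.08 × 391.16) = 186.88 / 326.2312 ≈ 0.573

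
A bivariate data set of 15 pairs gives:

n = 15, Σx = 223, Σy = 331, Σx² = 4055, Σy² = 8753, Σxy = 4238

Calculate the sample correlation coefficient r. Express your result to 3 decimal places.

-0.660

r = (nΣxy − ΣxΣy) / √[(nΣx² − (Σx)²)(nΣy² − (Σy)²)]
Numerator: 15×4238 − 223×331 = -10243
Denominator: √[(60825 − 49729)(131295 − 109561)] = √[11096 × 21734] = 15529.3420
r = -10243 / 15529.3420 ≈ -0.660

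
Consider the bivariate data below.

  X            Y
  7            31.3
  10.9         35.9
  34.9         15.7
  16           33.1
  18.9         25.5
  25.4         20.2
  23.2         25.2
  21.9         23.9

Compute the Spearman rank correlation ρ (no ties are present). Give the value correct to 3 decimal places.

Rank X: 1, 2, 8, 3, 4, 7, 6, 5
Rank Y: 6, 8, 1, 7, 5, 2, 4, 3
d = rank(X) − rank(Y): -5, -6, 7, -4, -1, 5, 2, 2; Σd² = 160
ρ = 1 − 6Σd² / [n(n²−1)] = 1 − 6×160 / (8×63) = 1 − 960/504 ≈ -0.905

-0.905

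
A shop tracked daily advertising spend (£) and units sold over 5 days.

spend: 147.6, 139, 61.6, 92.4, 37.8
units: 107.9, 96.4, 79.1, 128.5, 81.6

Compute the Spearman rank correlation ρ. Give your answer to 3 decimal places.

Rank spend: 5, 4, 2, 3, 1
Rank units: 4, 3, 1, 5, 2
d = rank(spend) − rank(units): 1, 1, 1, -2, -1; Σd² = 8
ρ = 1 − 6Σd² / [n(n²−1)] = 1 − 6×8 / (5×24) = 1 − 48/120 ≈ 0.600

0.600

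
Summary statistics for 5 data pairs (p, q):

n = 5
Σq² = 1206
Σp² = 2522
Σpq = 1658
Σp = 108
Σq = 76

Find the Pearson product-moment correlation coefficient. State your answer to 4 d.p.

r = (nΣpq − ΣpΣq) / √[(nΣp² − (Σp)²)(nΣq² − (Σq)²)]
Numerator: 5×1658 − 108×76 = 82
Denominator: √[(12610 − 11664)(6030 − 5776)] = √[946 × 254] = 490.1877
r = 82 / 490.1877 ≈ 0.1673

0.1673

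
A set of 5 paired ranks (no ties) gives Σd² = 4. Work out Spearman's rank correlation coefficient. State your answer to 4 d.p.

0.8000

ρ = 1 − 6Σd² / [n(n²−1)] = 1 − 6×4 / (5×24)
  = 1 − 24/120 = 1 − 0.20000 ≈ 0.8000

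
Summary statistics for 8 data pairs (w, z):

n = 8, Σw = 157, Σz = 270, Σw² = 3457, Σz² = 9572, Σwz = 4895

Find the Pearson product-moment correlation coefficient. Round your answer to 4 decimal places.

-0.9715

r = (nΣwz − ΣwΣz) / √[(nΣw² − (Σw)²)(nΣz² − (Σz)²)]
Numerator: 8×4895 − 157×270 = -3230
Denominator: √[(27656 − 24649)(76576 − 72900)] = √[3007 × 3676] = 3324.7153
r = -3230 / 3324.7153 ≈ -0.9715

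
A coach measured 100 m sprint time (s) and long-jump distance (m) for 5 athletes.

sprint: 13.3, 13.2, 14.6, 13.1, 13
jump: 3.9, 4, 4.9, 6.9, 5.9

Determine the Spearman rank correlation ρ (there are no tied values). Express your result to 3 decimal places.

-0.600

Rank sprint: 4, 3, 5, 2, 1
Rank jump: 1, 2, 3, 5, 4
d = rank(sprint) − rank(jump): 3, 1, 2, -3, -3; Σd² = 32
ρ = 1 − 6Σd² / [n(n²−1)] = 1 − 6×32 / (5×24) = 1 − 192/120 ≈ -0.600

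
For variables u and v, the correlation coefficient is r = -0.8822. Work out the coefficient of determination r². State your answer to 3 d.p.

0.778

r² = (-0.8822)² = 0.778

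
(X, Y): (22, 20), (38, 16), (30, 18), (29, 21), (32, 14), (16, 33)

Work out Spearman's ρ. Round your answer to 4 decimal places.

Rank X: 2, 6, 4, 3, 5, 1
Rank Y: 4, 2, 3, 5, 1, 6
d = rank(X) − rank(Y): -2, 4, 1, -2, 4, -5; Σd² = 66
ρ = 1 − 6Σd² / [n(n²−1)] = 1 − 6×66 / (6×35) = 1 − 396/210 ≈ -0.8857

-0.8857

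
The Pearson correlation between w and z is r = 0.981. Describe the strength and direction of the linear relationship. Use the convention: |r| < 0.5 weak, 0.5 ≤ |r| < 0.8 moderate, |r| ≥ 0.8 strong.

strong positive

r = 0.981 > 0 so the relationship is positive.
|r| = 0.981, which falls in the strong range.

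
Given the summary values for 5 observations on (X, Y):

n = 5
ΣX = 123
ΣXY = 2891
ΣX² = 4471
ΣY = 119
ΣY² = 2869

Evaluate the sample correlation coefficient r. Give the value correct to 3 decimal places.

r = (nΣXY − ΣXΣY) / √[(nΣX² − (ΣX)²)(nΣY² − (ΣY)²)]
Numerator: 5×2891 − 123×119 = -182
Denominator: √[(22355 − 15129)(14345 − 14161)] = √[7226 × 184] = 1153.0759
r = -182 / 1153.0759 ≈ -0.158

-0.158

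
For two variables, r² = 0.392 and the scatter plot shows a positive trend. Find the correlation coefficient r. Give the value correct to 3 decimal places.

|r| = √0.392 = 0.626
The association is positive, so r = 0.626.

0.626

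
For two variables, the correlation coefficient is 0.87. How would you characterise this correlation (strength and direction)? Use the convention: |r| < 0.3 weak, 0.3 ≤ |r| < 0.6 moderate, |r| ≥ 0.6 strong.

strong positive

r = 0.87 > 0 so the relationship is positive.
|r| = 0.87, which falls in the strong range.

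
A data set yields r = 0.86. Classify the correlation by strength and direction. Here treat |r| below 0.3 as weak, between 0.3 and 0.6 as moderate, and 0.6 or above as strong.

strong positive

r = 0.86 > 0 so the relationship is positive.
|r| = 0.86, which falls in the strong range.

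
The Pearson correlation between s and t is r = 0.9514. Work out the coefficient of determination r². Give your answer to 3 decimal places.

0.905

r² = (0.9514)² = 0.905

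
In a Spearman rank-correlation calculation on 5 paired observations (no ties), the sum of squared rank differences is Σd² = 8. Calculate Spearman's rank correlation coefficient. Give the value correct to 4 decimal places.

ρ = 1 − 6Σd² / [n(n²−1)] = 1 − 6×8 / (5×24)
  = 1 − 48/120 = 1 − 0.40000 ≈ 0.6000

0.6000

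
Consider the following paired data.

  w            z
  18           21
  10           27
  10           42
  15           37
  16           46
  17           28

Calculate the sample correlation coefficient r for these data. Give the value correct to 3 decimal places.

-0.271

n = 6, Σw = 86, Σz = 201, Σw² = 1294, Σz² = 7203, Σwz = 2835
nΣwz − ΣwΣz = 17010 − 17286 = -276
nΣw² − (Σw)² = 7764 − 7396 = 368; nΣz² − (Σz)² = 43218 − 40401 = 2817
r = -276 / √(368 × 2817) = -276 / 1018.1631 ≈ -0.271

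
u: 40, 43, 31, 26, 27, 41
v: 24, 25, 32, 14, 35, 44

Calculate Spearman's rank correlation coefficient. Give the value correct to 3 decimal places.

0.314

Rank u: 4, 6, 3, 1, 2, 5
Rank v: 2, 3, 4, 1, 5, 6
d = rank(u) − rank(v): 2, 3, -1, 0, -3, -1; Σd² = 24
ρ = 1 − 6Σd² / [n(n²−1)] = 1 − 6×24 / (6×35) = 1 − 144/210 ≈ 0.314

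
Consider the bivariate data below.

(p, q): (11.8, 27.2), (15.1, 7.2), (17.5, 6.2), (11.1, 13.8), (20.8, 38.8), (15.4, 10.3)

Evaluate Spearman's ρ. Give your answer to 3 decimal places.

Rank p: 2, 3, 5, 1, 6, 4
Rank q: 5, 2, 1, 4, 6, 3
d = rank(p) − rank(q): -3, 1, 4, -3, 0, 1; Σd² = 36
ρ = 1 − 6Σd² / [n(n²−1)] = 1 − 6×36 / (6×35) = 1 − 216/210 ≈ -0.029

-0.029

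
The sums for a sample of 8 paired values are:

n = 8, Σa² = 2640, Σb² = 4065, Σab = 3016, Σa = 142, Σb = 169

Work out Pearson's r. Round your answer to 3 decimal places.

r = (nΣab − ΣaΣb) / √[(nΣa² − (Σa)²)(nΣb² − (Σb)²)]
Numerator: 8×3016 − 142×169 = 130
Denominator: √[(21120 − 20164)(32520 − 28561)] = √[956 × 3959] = 1945.4573
r = 130 / 1945.4573 ≈ 0.067

0.067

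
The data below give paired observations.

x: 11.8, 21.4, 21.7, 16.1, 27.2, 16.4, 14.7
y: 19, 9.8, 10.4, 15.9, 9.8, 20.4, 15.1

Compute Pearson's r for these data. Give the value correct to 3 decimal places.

-0.833

n = 7, Σx = 129.3, Σy = 100.4, Σx² = 2552.19, Σy² = 1558.22, Σxy = 1738.68
nΣxy − ΣxΣy = 12170.76 − 12981.72 = -810.96
nΣx² − (Σx)² = 17865.33 − 16718.49 = 1146.84; nΣy² − (Σy)² = 10907.54 − 10080.16 = 827.38
r = -810.96 / √(1146.84 × 827.38) = -810.96 / 974.1009 ≈ -0.833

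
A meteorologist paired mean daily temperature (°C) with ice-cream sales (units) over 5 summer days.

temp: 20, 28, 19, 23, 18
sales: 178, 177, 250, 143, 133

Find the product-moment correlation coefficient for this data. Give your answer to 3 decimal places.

-0.109

n = 5, Σx = 108, Σy = 881, Σx² = 2398, Σy² = 163651, Σxy = 18949
nΣxy − ΣxΣy = 94745 − 95148 = -403
nΣx² − (Σx)² = 11990 − 11664 = 326; nΣy² − (Σy)² = 818255 − 776161 = 42094
r = -403 / √(326 × 42094) = -403 / 3704.4087 ≈ -0.109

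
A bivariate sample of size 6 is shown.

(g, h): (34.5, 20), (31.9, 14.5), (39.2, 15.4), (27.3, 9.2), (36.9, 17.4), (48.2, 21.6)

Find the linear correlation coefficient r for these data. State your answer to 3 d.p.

0.803

n = 6, Σg = 218, Σh = 98.1, Σg² = 8174.64, Σh² = 1701.37, Σgh = 3690.57
nΣgh − ΣgΣh = 22143.42 − 21385.8 = 757.62
nΣg² − (Σg)² = 49047.84 − 47524 = 1523.84; nΣh² − (Σh)² = 10208.22 − 9623.61 = 584.61
r = 757.62 / √(1523.84 × 584.61) = 757.62 / 943.8496 ≈ 0.803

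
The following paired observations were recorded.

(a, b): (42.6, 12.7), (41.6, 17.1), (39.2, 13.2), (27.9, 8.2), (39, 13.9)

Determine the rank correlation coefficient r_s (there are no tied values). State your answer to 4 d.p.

0.3000

Rank a: 5, 4, 3, 1, 2
Rank b: 2, 5, 3, 1, 4
d = rank(a) − rank(b): 3, -1, 0, 0, -2; Σd² = 14
ρ = 1 − 6Σd² / [n(n²−1)] = 1 − 6×14 / (5×24) = 1 − 84/120 ≈ 0.3000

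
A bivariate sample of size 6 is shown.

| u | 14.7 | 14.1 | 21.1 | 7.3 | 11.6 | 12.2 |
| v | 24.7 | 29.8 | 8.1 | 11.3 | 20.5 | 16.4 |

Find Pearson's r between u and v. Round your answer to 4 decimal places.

-0.1143

n = 6, Σu = 81, Σv = 110.8, Σu² = 1196.8, Σv² = 2380.64, Σuv = 1474.55
nΣuv − ΣuΣv = 8847.3 − 8974.8 = -127.5
nΣu² − (Σu)² = 7180.8 − 6561 = 619.8; nΣv² − (Σv)² = 14283.84 − 12276.64 = 2007.2
r = -127.5 / √(619.8 × 2007.2) = -127.5 / 1115.3755 ≈ -0.1143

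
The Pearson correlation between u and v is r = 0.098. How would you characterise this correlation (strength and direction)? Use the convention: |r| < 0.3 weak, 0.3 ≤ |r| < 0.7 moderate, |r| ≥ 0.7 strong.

weak positive

r = 0.098 > 0 so the relationship is positive.
|r| = 0.098, which falls in the weak range.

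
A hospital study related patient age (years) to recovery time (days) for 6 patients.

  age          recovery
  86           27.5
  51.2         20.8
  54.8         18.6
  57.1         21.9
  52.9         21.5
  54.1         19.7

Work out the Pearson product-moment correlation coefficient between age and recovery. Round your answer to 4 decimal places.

0.9147

n = 6, Σx = 356.1, Σy = 130, Σx² = 22006.11, Σy² = 2864.8, Σxy = 7902.85
nΣxy − ΣxΣy = 47417.1 − 46293 = 1124.1
nΣx² − (Σx)² = 132036.66 − 126807.21 = 5229.45; nΣy² − (Σy)² = 17188.8 − 16900 = 288.8
r = 1124.1 / √(5229.45 × 288.8) = 1124.1 / 1228.9285 ≈ 0.9147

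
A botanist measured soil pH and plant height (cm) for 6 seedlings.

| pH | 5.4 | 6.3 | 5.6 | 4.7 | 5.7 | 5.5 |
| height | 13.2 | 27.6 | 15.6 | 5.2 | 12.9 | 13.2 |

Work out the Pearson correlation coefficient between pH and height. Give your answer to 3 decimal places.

n = 6, Σx = 33.2, Σy = 87.7, Σx² = 185.04, Σy² = 1547.05, Σxy = 503.09
nΣxy − ΣxΣy = 3018.54 − 2911.64 = 106.9
nΣx² − (Σx)² = 1110.24 − 1102.24 = 8; nΣy² − (Σy)² = 9282.3 − 7691.29 = 1591.01
r = 106.9 / √(8 × 1591.01) = 106.9 / 112.8188 ≈ 0.948

0.948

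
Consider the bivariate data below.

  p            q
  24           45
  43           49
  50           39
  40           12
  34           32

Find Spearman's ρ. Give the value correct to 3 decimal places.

Rank p: 1, 4, 5, 3, 2
Rank q: 4, 5, 3, 1, 2
d = rank(p) − rank(q): -3, -1, 2, 2, 0; Σd² = 18
ρ = 1 − 6Σd² / [n(n²−1)] = 1 − 6×18 / (5×24) = 1 − 108/120 ≈ 0.100

0.100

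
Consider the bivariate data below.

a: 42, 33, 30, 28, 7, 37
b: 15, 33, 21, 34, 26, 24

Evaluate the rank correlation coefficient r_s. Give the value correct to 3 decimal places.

Rank a: 6, 4, 3, 2, 1, 5
Rank b: 1, 5, 2, 6, 4, 3
d = rank(a) − rank(b): 5, -1, 1, -4, -3, 2; Σd² = 56
ρ = 1 − 6Σd² / [n(n²−1)] = 1 − 6×56 / (6×35) = 1 − 336/210 ≈ -0.600

-0.600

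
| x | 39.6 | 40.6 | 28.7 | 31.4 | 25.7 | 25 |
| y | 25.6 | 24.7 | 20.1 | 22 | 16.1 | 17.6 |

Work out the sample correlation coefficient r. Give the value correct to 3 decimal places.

0.958

n = 6, Σx = 191, Σy = 126.1, Σx² = 6311.66, Σy² = 2722.43, Σxy = 4138.02
nΣxy − ΣxΣy = 24828.12 − 24085.1 = 743.02
nΣx² − (Σx)² = 37869.96 − 36481 = 1388.96; nΣy² − (Σy)² = 16334.58 − 15901.21 = 433.37
r = 743.02 / √(1388.96 × 433.37) = 743.02 / 775.8438 ≈ 0.958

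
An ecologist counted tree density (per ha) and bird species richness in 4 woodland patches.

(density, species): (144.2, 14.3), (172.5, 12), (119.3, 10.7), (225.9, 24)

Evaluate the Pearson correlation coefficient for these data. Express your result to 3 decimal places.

0.891

n = 4, Σx = 661.9, Σy = 61, Σx² = 115813.19, Σy² = 1038.98, Σxy = 10830.17
nΣxy − ΣxΣy = 43320.68 − 40375.9 = 2944.78
nΣx² − (Σx)² = 463252.76 − 438111.61 = 25141.15; nΣy² − (Σy)² = 4155.92 − 3721 = 434.92
r = 2944.78 / √(25141.15 × 434.92) = 2944.78 / 3306.7188 ≈ 0.891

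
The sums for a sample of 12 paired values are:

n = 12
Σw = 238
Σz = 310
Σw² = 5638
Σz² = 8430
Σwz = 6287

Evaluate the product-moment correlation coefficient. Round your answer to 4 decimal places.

0.2229

r = (nΣwz − ΣwΣz) / √[(nΣw² − (Σw)²)(nΣz² − (Σz)²)]
Numerator: 12×6287 − 238×310 = 1664
Denominator: √[(67656 − 56644)(101160 − 96100)] = √[11012 × 5060] = 7464.6313
r = 1664 / 7464.6313 ≈ 0.2229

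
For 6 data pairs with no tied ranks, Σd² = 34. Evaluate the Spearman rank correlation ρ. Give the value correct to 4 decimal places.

ρ = 1 − 6Σd² / [n(n²−1)] = 1 − 6×34 / (6×35)
  = 1 − 204/210 = 1 − 0.97143 ≈ 0.0286

0.0286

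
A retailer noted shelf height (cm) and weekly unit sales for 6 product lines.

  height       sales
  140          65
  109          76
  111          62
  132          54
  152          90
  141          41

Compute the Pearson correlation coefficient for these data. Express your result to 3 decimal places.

n = 6, Σx = 785, Σy = 388, Σx² = 104211, Σy² = 26542, Σxy = 50855
nΣxy − ΣxΣy = 305130 − 304580 = 550
nΣx² − (Σx)² = 625266 − 616225 = 9041; nΣy² − (Σy)² = 159252 − 150544 = 8708
r = 550 / √(9041 × 8708) = 550 / 8872.9380 ≈ 0.062

0.062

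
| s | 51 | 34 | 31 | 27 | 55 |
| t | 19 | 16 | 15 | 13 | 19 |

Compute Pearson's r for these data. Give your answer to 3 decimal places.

0.968

n = 5, Σs = 198, Σt = 82, Σs² = 8472, Σt² = 1372, Σst = 3374
nΣst − ΣsΣt = 16870 − 16236 = 634
nΣs² − (Σs)² = 42360 − 39204 = 3156; nΣt² − (Σt)² = 6860 − 6724 = 136
r = 634 / √(3156 × 136) = 634 / 655.1458 ≈ 0.968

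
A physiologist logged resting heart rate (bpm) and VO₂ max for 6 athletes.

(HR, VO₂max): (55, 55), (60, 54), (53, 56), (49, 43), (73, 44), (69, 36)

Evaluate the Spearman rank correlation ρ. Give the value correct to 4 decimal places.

Rank HR: 3, 4, 2, 1, 6, 5
Rank VO₂max: 5, 4, 6, 2, 3, 1
d = rank(HR) − rank(VO₂max): -2, 0, -4, -1, 3, 4; Σd² = 46
ρ = 1 − 6Σd² / [n(n²−1)] = 1 − 6×46 / (6×35) = 1 − 276/210 ≈ -0.3143

-0.3143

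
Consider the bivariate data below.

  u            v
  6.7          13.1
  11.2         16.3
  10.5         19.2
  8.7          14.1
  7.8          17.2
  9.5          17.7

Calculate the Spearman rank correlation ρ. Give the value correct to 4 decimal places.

Rank u: 1, 6, 5, 3, 2, 4
Rank v: 1, 3, 6, 2, 4, 5
d = rank(u) − rank(v): 0, 3, -1, 1, -2, -1; Σd² = 16
ρ = 1 − 6Σd² / [n(n²−1)] = 1 − 6×16 / (6×35) = 1 − 96/210 ≈ 0.5429

0.5429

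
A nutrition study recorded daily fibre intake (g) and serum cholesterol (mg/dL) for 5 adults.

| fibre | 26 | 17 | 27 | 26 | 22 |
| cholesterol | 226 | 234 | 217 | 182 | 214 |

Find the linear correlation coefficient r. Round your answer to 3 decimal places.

-0.514

n = 5, Σx = 118, Σy = 1073, Σx² = 2854, Σy² = 231841, Σxy = 25153
nΣxy − ΣxΣy = 125765 − 126614 = -849
nΣx² − (Σx)² = 14270 − 13924 = 346; nΣy² − (Σy)² = 1159205 − 1151329 = 7876
r = -849 / √(346 × 7876) = -849 / 1650.7865 ≈ -0.514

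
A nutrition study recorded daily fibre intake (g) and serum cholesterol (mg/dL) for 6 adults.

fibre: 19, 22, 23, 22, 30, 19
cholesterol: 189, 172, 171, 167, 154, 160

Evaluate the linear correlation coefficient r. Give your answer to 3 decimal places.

n = 6, Σx = 135, Σy = 1013, Σx² = 3119, Σy² = 171751, Σxy = 22642
nΣxy − ΣxΣy = 135852 − 136755 = -903
nΣx² − (Σx)² = 18714 − 18225 = 489; nΣy² − (Σy)² = 1030506 − 1026169 = 4337
r = -903 / √(489 × 4337) = -903 / 1456.2943 ≈ -0.620

-0.620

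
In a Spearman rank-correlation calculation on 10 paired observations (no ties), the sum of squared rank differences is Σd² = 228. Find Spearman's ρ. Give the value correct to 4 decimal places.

-0.3818

ρ = 1 − 6Σd² / [n(n²−1)] = 1 − 6×228 / (10×99)
  = 1 − 1368/990 = 1 − 1.38182 ≈ -0.3818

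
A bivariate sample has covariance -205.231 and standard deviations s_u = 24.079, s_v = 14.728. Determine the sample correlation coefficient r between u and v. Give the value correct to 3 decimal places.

-0.579

r = Cov(u,v) / (s_u · s_v) = -205.231 / (24.079 × 14.728)
  = -205.231 / 354.6355 ≈ -0.579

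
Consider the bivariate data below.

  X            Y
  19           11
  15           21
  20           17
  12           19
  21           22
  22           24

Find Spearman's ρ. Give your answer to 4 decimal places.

0.5429

Rank X: 3, 2, 4, 1, 5, 6
Rank Y: 1, 4, 2, 3, 5, 6
d = rank(X) − rank(Y): 2, -2, 2, -2, 0, 0; Σd² = 16
ρ = 1 − 6Σd² / [n(n²−1)] = 1 − 6×16 / (6×35) = 1 − 96/210 ≈ 0.5429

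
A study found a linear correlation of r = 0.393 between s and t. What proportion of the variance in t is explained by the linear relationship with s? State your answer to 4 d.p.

r² = (0.393)² = 0.1544

0.1544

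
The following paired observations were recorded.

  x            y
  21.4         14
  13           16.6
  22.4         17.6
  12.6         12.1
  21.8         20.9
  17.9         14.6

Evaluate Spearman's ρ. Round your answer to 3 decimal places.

0.714

Rank x: 4, 2, 6, 1, 5, 3
Rank y: 2, 4, 5, 1, 6, 3
d = rank(x) − rank(y): 2, -2, 1, 0, -1, 0; Σd² = 10
ρ = 1 − 6Σd² / [n(n²−1)] = 1 − 6×10 / (6×35) = 1 − 60/210 ≈ 0.714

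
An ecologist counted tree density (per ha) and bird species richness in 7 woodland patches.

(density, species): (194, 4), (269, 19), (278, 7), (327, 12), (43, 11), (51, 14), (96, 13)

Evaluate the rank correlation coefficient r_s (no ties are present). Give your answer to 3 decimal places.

Rank density: 4, 5, 6, 7, 1, 2, 3
Rank species: 1, 7, 2, 4, 3, 6, 5
d = rank(density) − rank(species): 3, -2, 4, 3, -2, -4, -2; Σd² = 62
ρ = 1 − 6Σd² / [n(n²−1)] = 1 − 6×62 / (7×48) = 1 − 372/336 ≈ -0.107

-0.107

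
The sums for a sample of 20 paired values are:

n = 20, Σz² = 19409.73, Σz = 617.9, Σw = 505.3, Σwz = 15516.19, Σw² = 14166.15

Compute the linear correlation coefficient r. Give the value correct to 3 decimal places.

r = (nΣwz − ΣwΣz) / √[(nΣw² − (Σw)²)(nΣz² − (Σz)²)]
Numerator: 20×15516.19 − 505.3×617.9 = -1901.07
Denominator: √[(283323 − 255328.09)(388194.6 − 381800.41)] = √[27994.91 × 6394.19] = 13379.2666
r = -1901.07 / 13379.2666 ≈ -0.142

-0.142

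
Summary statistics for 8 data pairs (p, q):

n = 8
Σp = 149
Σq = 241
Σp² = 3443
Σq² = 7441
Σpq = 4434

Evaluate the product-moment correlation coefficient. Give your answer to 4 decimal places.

r = (nΣpq − ΣpΣq) / √[(nΣp² − (Σp)²)(nΣq² − (Σq)²)]
Numerator: 8×4434 − 149×241 = -437
Denominator: √[(27544 − 22201)(59528 − 58081)] = √[5343 × 1447] = 2780.5253
r = -437 / 2780.5253 ≈ -0.1572

-0.1572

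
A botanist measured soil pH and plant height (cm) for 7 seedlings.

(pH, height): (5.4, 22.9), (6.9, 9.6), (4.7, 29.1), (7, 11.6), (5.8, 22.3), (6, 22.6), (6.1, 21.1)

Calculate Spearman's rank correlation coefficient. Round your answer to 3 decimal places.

Rank pH: 2, 6, 1, 7, 3, 4, 5
Rank height: 6, 1, 7, 2, 4, 5, 3
d = rank(pH) − rank(height): -4, 5, -6, 5, -1, -1, 2; Σd² = 108
ρ = 1 − 6Σd² / [n(n²−1)] = 1 − 6×108 / (7×48) = 1 − 648/336 ≈ -0.929

-0.929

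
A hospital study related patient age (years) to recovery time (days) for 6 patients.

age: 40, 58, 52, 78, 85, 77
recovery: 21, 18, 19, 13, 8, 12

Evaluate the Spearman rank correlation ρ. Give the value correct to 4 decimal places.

Rank age: 1, 3, 2, 5, 6, 4
Rank recovery: 6, 4, 5, 3, 1, 2
d = rank(age) − rank(recovery): -5, -1, -3, 2, 5, 2; Σd² = 68
ρ = 1 − 6Σd² / [n(n²−1)] = 1 − 6×68 / (6×35) = 1 − 408/210 ≈ -0.9429

-0.9429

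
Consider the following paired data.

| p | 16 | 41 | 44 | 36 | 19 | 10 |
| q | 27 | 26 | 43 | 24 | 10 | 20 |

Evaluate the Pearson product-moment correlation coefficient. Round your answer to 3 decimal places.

0.637

n = 6, Σp = 166, Σq = 150, Σp² = 5630, Σq² = 4330, Σpq = 4644
nΣpq − ΣpΣq = 27864 − 24900 = 2964
nΣp² − (Σp)² = 33780 − 27556 = 6224; nΣq² − (Σq)² = 25980 − 22500 = 3480
r = 2964 / √(6224 × 3480) = 2964 / 4653.9789 ≈ 0.637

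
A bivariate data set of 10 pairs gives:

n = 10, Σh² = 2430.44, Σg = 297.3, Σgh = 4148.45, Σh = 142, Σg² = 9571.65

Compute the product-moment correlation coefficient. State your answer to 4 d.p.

r = (nΣgh − ΣgΣh) / √[(nΣg² − (Σg)²)(nΣh² − (Σh)²)]
Numerator: 10×4148.45 − 297.3×142 = -732.1
Denominator: √[(95716.5 − 88387.29)(24304.4 − 20164)] = √[7329.21 × 4140.4] = 5508.7078
r = -732.1 / 5508.7078 ≈ -0.1329

-0.1329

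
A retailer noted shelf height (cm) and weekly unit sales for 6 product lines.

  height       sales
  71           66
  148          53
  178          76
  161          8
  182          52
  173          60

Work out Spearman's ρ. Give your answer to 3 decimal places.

Rank height: 1, 2, 5, 3, 6, 4
Rank sales: 5, 3, 6, 1, 2, 4
d = rank(height) − rank(sales): -4, -1, -1, 2, 4, 0; Σd² = 38
ρ = 1 − 6Σd² / [n(n²−1)] = 1 − 6×38 / (6×35) = 1 − 228/210 ≈ -0.086

-0.086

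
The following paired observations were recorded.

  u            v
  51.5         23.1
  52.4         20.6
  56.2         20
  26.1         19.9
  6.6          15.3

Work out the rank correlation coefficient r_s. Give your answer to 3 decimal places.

Rank u: 3, 4, 5, 2, 1
Rank v: 5, 4, 3, 2, 1
d = rank(u) − rank(v): -2, 0, 2, 0, 0; Σd² = 8
ρ = 1 − 6Σd² / [n(n²−1)] = 1 − 6×8 / (5×24) = 1 − 48/120 ≈ 0.600

0.600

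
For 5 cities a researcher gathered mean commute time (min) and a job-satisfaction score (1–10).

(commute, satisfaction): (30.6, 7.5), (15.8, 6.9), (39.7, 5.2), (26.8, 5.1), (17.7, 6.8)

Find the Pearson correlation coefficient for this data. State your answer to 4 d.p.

-0.4902

n = 5, Σx = 130.6, Σy = 31.5, Σx² = 3793.62, Σy² = 203.15, Σxy = 802
nΣxy − ΣxΣy = 4010 − 4113.9 = -103.9
nΣx² − (Σx)² = 18968.1 − 17056.36 = 1911.74; nΣy² − (Σy)² = 1015.75 − 992.25 = 23.5
r = -103.9 / √(1911.74 × 23.5) = -103.9 / 211.9573 ≈ -0.4902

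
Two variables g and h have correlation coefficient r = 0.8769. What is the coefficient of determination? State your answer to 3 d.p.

0.769

r² = (0.8769)² = 0.769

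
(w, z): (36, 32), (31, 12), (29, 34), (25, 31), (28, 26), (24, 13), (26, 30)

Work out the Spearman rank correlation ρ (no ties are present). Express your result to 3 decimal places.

0.250

Rank w: 7, 6, 5, 2, 4, 1, 3
Rank z: 6, 1, 7, 5, 3, 2, 4
d = rank(w) − rank(z): 1, 5, -2, -3, 1, -1, -1; Σd² = 42
ρ = 1 − 6Σd² / [n(n²−1)] = 1 − 6×42 / (7×48) = 1 − 252/336 ≈ 0.250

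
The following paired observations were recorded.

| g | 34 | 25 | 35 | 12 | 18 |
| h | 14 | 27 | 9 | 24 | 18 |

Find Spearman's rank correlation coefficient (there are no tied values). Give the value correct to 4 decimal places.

-0.7000

Rank g: 4, 3, 5, 1, 2
Rank h: 2, 5, 1, 4, 3
d = rank(g) − rank(h): 2, -2, 4, -3, -1; Σd² = 34
ρ = 1 − 6Σd² / [n(n²−1)] = 1 − 6×34 / (5×24) = 1 − 204/120 ≈ -0.7000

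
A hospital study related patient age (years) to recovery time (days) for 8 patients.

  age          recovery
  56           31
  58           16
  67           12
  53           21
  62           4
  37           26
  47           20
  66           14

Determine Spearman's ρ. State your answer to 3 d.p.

Rank age: 4, 5, 8, 3, 6, 1, 2, 7
Rank recovery: 8, 4, 2, 6, 1, 7, 5, 3
d = rank(age) − rank(recovery): -4, 1, 6, -3, 5, -6, -3, 4; Σd² = 148
ρ = 1 − 6Σd² / [n(n²−1)] = 1 − 6×148 / (8×63) = 1 − 888/504 ≈ -0.762

-0.762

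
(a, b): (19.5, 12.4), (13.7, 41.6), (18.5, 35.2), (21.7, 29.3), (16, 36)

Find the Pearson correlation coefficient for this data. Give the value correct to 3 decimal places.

n = 5, Σa = 89.4, Σb = 154.5, Σa² = 1637.08, Σb² = 5277.85, Σab = 2674.73
nΣab − ΣaΣb = 13373.65 − 13812.3 = -438.65
nΣa² − (Σa)² = 8185.4 − 7992.36 = 193.04; nΣb² − (Σb)² = 26389.25 − 23870.25 = 2519
r = -438.65 / √(193.04 × 2519) = -438.65 / 697.3290 ≈ -0.629

-0.629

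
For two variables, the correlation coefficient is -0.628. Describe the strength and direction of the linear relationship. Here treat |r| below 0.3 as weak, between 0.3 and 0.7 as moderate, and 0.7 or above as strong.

moderate negative

r = -0.628 < 0 so the relationship is negative.
|r| = 0.628, which falls in the moderate range.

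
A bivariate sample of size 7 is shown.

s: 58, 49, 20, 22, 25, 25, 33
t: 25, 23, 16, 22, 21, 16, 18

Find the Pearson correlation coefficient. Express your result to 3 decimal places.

0.728

n = 7, Σs = 232, Σt = 141, Σs² = 8988, Σt² = 2915, Σst = 4900
nΣst − ΣsΣt = 34300 − 32712 = 1588
nΣs² − (Σs)² = 62916 − 53824 = 9092; nΣt² − (Σt)² = 20405 − 19881 = 524
r = 1588 / √(9092 × 524) = 1588 / 2182.7066 ≈ 0.728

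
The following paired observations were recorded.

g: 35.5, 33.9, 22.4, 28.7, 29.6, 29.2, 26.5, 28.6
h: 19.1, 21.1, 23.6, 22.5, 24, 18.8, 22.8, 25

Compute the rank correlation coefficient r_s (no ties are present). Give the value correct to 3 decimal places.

-0.524

Rank g: 8, 7, 1, 4, 6, 5, 2, 3
Rank h: 2, 3, 6, 4, 7, 1, 5, 8
d = rank(g) − rank(h): 6, 4, -5, 0, -1, 4, -3, -5; Σd² = 128
ρ = 1 − 6Σd² / [n(n²−1)] = 1 − 6×128 / (8×63) = 1 − 768/504 ≈ -0.524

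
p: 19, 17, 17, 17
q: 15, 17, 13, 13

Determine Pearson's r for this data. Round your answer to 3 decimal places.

0.174

n = 4, Σp = 70, Σq = 58, Σp² = 1228, Σq² = 852, Σpq = 1016
nΣpq − ΣpΣq = 4064 − 4060 = 4
nΣp² − (Σp)² = 4912 − 4900 = 12; nΣq² − (Σq)² = 3408 − 3364 = 44
r = 4 / √(12 × 44) = 4 / 22.9783 ≈ 0.174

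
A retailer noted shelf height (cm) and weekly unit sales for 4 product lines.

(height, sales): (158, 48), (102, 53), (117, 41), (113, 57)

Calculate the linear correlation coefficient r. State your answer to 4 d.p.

-0.2948

n = 4, Σx = 490, Σy = 199, Σx² = 61826, Σy² = 10043, Σxy = 24228
nΣxy − ΣxΣy = 96912 − 97510 = -598
nΣx² − (Σx)² = 247304 − 240100 = 7204; nΣy² − (Σy)² = 40172 − 39601 = 571
r = -598 / √(7204 × 571) = -598 / 2028.1726 ≈ -0.2948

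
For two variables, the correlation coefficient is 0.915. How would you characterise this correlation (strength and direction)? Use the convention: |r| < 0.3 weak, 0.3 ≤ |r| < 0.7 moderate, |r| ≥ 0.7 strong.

r = 0.915 > 0 so the relationship is positive.
|r| = 0.915, which falls in the strong range.

strong positive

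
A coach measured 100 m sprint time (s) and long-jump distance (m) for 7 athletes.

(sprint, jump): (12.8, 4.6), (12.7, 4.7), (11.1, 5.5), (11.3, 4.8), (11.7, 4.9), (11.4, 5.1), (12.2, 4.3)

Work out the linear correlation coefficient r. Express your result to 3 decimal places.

n = 7, Σx = 83.2, Σy = 33.9, Σx² = 991.72, Σy² = 165.05, Σxy = 401.79
nΣxy − ΣxΣy = 2812.53 − 2820.48 = -7.95
nΣx² − (Σx)² = 6942.04 − 6922.24 = 19.8; nΣy² − (Σy)² = 1155.35 − 1149.21 = 6.14
r = -7.95 / √(19.8 × 6.14) = -7.95 / 11.0260 ≈ -0.721

-0.721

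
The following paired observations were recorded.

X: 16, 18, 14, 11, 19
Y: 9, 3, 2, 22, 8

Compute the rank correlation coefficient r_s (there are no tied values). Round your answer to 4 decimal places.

-0.3000

Rank X: 3, 4, 2, 1, 5
Rank Y: 4, 2, 1, 5, 3
d = rank(X) − rank(Y): -1, 2, 1, -4, 2; Σd² = 26
ρ = 1 − 6Σd² / [n(n²−1)] = 1 − 6×26 / (5×24) = 1 − 156/120 ≈ -0.3000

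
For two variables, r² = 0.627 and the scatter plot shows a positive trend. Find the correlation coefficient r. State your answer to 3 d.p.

0.792

|r| = √0.627 = 0.792
The association is positive, so r = 0.792.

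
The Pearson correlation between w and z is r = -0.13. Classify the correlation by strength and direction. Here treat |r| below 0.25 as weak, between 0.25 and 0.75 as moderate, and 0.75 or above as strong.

r = -0.13 < 0 so the relationship is negative.
|r| = 0.13, which falls in the weak range.

weak negative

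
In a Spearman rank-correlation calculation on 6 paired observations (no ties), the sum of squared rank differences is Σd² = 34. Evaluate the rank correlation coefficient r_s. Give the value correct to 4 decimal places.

ρ = 1 − 6Σd² / [n(n²−1)] = 1 − 6×34 / (6×35)
  = 1 − 204/210 = 1 − 0.97143 ≈ 0.0286

0.0286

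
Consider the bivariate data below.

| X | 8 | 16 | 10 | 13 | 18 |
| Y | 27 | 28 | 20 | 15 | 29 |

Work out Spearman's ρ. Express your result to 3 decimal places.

0.600

Rank X: 1, 4, 2, 3, 5
Rank Y: 3, 4, 2, 1, 5
d = rank(X) − rank(Y): -2, 0, 0, 2, 0; Σd² = 8
ρ = 1 − 6Σd² / [n(n²−1)] = 1 − 6×8 / (5×24) = 1 − 48/120 ≈ 0.600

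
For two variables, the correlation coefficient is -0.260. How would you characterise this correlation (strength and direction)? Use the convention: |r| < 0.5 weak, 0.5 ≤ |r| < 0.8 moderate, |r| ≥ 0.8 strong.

r = -0.260 < 0 so the relationship is negative.
|r| = 0.260, which falls in the weak range.

weak negative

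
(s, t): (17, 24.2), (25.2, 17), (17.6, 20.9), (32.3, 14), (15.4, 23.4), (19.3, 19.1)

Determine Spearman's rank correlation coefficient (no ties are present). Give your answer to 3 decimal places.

-0.943

Rank s: 2, 5, 3, 6, 1, 4
Rank t: 6, 2, 4, 1, 5, 3
d = rank(s) − rank(t): -4, 3, -1, 5, -4, 1; Σd² = 68
ρ = 1 − 6Σd² / [n(n²−1)] = 1 − 6×68 / (6×35) = 1 − 408/210 ≈ -0.943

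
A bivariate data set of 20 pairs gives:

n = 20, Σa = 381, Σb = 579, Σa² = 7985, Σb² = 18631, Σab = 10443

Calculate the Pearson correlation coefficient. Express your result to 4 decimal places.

-0.5036

r = (nΣab − ΣaΣb) / √[(nΣa² − (Σa)²)(nΣb² − (Σb)²)]
Numerator: 20×10443 − 381×579 = -11739
Denominator: √[(159700 − 145161)(372620 − 335241)] = √[14539 × 37379] = 23312.0844
r = -11739 / 23312.0844 ≈ -0.5036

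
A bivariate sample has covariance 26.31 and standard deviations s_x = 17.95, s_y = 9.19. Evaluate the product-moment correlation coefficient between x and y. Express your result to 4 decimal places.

r = Cov(x,y) / (s_x · s_y) = 26.31 / (17.95 × 9.19)
  = 26.31 / 164.9605 ≈ 0.1595

0.1595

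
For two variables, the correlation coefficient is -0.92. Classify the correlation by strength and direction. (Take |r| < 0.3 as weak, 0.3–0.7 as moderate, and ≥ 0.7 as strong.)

strong negative

r = -0.92 < 0 so the relationship is negative.
|r| = 0.92, which falls in the strong range.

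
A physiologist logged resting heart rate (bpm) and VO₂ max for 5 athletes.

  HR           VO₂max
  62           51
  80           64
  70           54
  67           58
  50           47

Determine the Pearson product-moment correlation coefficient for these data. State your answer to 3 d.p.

0.934

n = 5, Σx = 329, Σy = 274, Σx² = 22133, Σy² = 15186, Σxy = 18298
nΣxy − ΣxΣy = 91490 − 90146 = 1344
nΣx² − (Σx)² = 110665 − 108241 = 2424; nΣy² − (Σy)² = 75930 − 75076 = 854
r = 1344 / √(2424 × 854) = 1344 / 1438.7828 ≈ 0.934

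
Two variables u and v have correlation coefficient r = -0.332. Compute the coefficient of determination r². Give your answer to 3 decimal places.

0.110

r² = (-0.332)² = 0.110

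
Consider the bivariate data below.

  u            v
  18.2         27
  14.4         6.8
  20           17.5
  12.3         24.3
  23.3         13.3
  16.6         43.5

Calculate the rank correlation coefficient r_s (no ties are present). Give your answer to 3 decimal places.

-0.143

Rank u: 4, 2, 5, 1, 6, 3
Rank v: 5, 1, 3, 4, 2, 6
d = rank(u) − rank(v): -1, 1, 2, -3, 4, -3; Σd² = 40
ρ = 1 − 6Σd² / [n(n²−1)] = 1 − 6×40 / (6×35) = 1 − 240/210 ≈ -0.143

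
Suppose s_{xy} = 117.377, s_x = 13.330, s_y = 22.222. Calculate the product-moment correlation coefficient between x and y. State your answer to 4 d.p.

0.3963

r = Cov(x,y) / (s_x · s_y) = 117.377 / (13.330 × 22.222)
  = 117.377 / 296.2193 ≈ 0.3963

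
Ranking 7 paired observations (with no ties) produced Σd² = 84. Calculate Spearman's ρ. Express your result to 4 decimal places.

ρ = 1 − 6Σd² / [n(n²−1)] = 1 − 6×84 / (7×48)
  = 1 − 504/336 = 1 − 1.50000 ≈ -0.5000

-0.5000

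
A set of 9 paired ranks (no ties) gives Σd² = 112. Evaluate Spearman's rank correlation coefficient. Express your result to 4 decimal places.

0.0667

ρ = 1 − 6Σd² / [n(n²−1)] = 1 − 6×112 / (9×80)
  = 1 − 672/720 = 1 − 0.93333 ≈ 0.0667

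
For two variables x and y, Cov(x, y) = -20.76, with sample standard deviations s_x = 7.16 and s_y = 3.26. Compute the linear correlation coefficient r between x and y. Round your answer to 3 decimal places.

r = Cov(x,y) / (s_x · s_y) = -20.76 / (7.16 × 3.26)
  = -20.76 / 23.3416 ≈ -0.889

-0.889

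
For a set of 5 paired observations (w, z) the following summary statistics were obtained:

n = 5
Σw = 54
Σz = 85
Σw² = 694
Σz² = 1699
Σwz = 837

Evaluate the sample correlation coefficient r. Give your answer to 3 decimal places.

-0.483

r = (nΣwz − ΣwΣz) / √[(nΣw² − (Σw)²)(nΣz² − (Σz)²)]
Numerator: 5×837 − 54×85 = -405
Denominator: √[(3470 − 2916)(8495 − 7225)] = √[554 × 1270] = 838.7968
r = -405 / 838.7968 ≈ -0.483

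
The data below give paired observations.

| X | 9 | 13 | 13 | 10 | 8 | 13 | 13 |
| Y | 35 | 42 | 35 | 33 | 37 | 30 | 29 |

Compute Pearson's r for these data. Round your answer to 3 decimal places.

-0.186

n = 7, ΣX = 79, ΣY = 241, ΣX² = 921, ΣY² = 8413, ΣXY = 2709
nΣXY − ΣXΣY = 18963 − 19039 = -76
nΣX² − (ΣX)² = 6447 − 6241 = 206; nΣY² − (ΣY)² = 58891 − 58081 = 810
r = -76 / √(206 × 810) = -76 / 408.4850 ≈ -0.186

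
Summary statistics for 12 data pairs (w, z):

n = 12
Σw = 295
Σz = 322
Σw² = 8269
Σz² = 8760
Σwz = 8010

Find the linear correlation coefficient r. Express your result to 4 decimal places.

r = (nΣwz − ΣwΣz) / √[(nΣw² − (Σw)²)(nΣz² − (Σz)²)]
Numerator: 12×8010 − 295×322 = 1130
Denominator: √[(99228 − 87025)(105120 − 103684)] = √[12203 × 1436] = 4186.1089
r = 1130 / 4186.1089 ≈ 0.2699

0.2699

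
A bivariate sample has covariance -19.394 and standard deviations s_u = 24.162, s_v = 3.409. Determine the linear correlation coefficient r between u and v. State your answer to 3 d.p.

-0.235

r = Cov(u,v) / (s_u · s_v) = -19.394 / (24.162 × 3.409)
  = -19.394 / 82.3683 ≈ -0.235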